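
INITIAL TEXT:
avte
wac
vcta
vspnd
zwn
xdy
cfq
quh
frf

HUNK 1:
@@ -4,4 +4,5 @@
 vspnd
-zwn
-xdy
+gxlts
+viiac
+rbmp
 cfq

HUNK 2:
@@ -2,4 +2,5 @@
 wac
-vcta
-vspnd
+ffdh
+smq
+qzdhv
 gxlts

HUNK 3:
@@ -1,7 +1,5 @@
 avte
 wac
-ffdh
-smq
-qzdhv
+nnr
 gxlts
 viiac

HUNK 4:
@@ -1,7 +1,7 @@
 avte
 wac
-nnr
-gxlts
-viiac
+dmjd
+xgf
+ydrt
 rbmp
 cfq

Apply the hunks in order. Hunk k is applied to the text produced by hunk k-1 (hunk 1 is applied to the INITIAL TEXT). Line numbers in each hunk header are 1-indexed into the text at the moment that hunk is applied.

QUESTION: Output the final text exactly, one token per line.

Answer: avte
wac
dmjd
xgf
ydrt
rbmp
cfq
quh
frf

Derivation:
Hunk 1: at line 4 remove [zwn,xdy] add [gxlts,viiac,rbmp] -> 10 lines: avte wac vcta vspnd gxlts viiac rbmp cfq quh frf
Hunk 2: at line 2 remove [vcta,vspnd] add [ffdh,smq,qzdhv] -> 11 lines: avte wac ffdh smq qzdhv gxlts viiac rbmp cfq quh frf
Hunk 3: at line 1 remove [ffdh,smq,qzdhv] add [nnr] -> 9 lines: avte wac nnr gxlts viiac rbmp cfq quh frf
Hunk 4: at line 1 remove [nnr,gxlts,viiac] add [dmjd,xgf,ydrt] -> 9 lines: avte wac dmjd xgf ydrt rbmp cfq quh frf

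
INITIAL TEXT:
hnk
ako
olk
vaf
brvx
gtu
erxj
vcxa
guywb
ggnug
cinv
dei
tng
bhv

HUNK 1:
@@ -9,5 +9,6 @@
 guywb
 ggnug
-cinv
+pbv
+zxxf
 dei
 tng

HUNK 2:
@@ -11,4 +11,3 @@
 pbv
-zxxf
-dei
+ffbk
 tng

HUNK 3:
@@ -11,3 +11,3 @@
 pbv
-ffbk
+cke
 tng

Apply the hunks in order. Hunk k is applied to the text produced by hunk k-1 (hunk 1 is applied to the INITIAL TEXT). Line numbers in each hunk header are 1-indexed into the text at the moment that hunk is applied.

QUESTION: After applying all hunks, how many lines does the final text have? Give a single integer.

Answer: 14

Derivation:
Hunk 1: at line 9 remove [cinv] add [pbv,zxxf] -> 15 lines: hnk ako olk vaf brvx gtu erxj vcxa guywb ggnug pbv zxxf dei tng bhv
Hunk 2: at line 11 remove [zxxf,dei] add [ffbk] -> 14 lines: hnk ako olk vaf brvx gtu erxj vcxa guywb ggnug pbv ffbk tng bhv
Hunk 3: at line 11 remove [ffbk] add [cke] -> 14 lines: hnk ako olk vaf brvx gtu erxj vcxa guywb ggnug pbv cke tng bhv
Final line count: 14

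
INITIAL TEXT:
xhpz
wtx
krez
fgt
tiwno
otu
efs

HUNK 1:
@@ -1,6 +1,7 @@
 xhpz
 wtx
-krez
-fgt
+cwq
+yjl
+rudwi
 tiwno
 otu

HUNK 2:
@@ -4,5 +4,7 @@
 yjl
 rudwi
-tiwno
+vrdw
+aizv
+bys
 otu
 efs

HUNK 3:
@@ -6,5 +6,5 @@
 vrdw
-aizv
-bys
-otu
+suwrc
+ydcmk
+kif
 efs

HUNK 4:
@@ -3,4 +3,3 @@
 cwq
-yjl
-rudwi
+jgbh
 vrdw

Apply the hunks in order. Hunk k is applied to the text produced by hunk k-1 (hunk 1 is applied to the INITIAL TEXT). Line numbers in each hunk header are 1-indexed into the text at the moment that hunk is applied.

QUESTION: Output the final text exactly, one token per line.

Hunk 1: at line 1 remove [krez,fgt] add [cwq,yjl,rudwi] -> 8 lines: xhpz wtx cwq yjl rudwi tiwno otu efs
Hunk 2: at line 4 remove [tiwno] add [vrdw,aizv,bys] -> 10 lines: xhpz wtx cwq yjl rudwi vrdw aizv bys otu efs
Hunk 3: at line 6 remove [aizv,bys,otu] add [suwrc,ydcmk,kif] -> 10 lines: xhpz wtx cwq yjl rudwi vrdw suwrc ydcmk kif efs
Hunk 4: at line 3 remove [yjl,rudwi] add [jgbh] -> 9 lines: xhpz wtx cwq jgbh vrdw suwrc ydcmk kif efs

Answer: xhpz
wtx
cwq
jgbh
vrdw
suwrc
ydcmk
kif
efs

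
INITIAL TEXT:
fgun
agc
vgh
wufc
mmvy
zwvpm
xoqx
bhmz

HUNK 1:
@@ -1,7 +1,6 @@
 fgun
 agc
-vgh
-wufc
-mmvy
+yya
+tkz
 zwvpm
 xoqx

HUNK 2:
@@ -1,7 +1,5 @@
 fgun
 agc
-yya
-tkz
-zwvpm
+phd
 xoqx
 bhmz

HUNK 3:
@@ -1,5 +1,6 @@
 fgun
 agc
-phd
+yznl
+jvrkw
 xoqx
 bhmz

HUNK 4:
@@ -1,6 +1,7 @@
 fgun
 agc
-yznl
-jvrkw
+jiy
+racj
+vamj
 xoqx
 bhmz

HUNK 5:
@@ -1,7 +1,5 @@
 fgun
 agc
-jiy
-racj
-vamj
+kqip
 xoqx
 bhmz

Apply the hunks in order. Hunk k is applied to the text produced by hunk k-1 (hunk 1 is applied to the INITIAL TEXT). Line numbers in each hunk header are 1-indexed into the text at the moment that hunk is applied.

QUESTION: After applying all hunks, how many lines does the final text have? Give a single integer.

Hunk 1: at line 1 remove [vgh,wufc,mmvy] add [yya,tkz] -> 7 lines: fgun agc yya tkz zwvpm xoqx bhmz
Hunk 2: at line 1 remove [yya,tkz,zwvpm] add [phd] -> 5 lines: fgun agc phd xoqx bhmz
Hunk 3: at line 1 remove [phd] add [yznl,jvrkw] -> 6 lines: fgun agc yznl jvrkw xoqx bhmz
Hunk 4: at line 1 remove [yznl,jvrkw] add [jiy,racj,vamj] -> 7 lines: fgun agc jiy racj vamj xoqx bhmz
Hunk 5: at line 1 remove [jiy,racj,vamj] add [kqip] -> 5 lines: fgun agc kqip xoqx bhmz
Final line count: 5

Answer: 5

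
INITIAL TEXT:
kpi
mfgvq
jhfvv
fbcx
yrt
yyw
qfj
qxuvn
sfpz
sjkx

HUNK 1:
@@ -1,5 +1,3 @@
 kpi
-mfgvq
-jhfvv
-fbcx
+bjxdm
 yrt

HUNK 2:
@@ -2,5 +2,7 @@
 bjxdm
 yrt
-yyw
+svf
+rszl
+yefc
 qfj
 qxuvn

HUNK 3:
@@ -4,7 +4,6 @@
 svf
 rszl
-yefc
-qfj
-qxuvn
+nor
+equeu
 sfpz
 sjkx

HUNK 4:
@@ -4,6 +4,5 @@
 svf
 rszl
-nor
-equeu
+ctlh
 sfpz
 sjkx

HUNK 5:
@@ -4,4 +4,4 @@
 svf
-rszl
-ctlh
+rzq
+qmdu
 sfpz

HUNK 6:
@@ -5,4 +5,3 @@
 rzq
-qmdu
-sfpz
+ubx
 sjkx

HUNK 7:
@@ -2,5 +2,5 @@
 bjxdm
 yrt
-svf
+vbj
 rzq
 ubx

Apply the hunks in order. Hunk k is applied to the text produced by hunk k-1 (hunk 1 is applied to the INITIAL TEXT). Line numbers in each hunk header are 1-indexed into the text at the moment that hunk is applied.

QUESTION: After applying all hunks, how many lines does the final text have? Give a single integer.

Hunk 1: at line 1 remove [mfgvq,jhfvv,fbcx] add [bjxdm] -> 8 lines: kpi bjxdm yrt yyw qfj qxuvn sfpz sjkx
Hunk 2: at line 2 remove [yyw] add [svf,rszl,yefc] -> 10 lines: kpi bjxdm yrt svf rszl yefc qfj qxuvn sfpz sjkx
Hunk 3: at line 4 remove [yefc,qfj,qxuvn] add [nor,equeu] -> 9 lines: kpi bjxdm yrt svf rszl nor equeu sfpz sjkx
Hunk 4: at line 4 remove [nor,equeu] add [ctlh] -> 8 lines: kpi bjxdm yrt svf rszl ctlh sfpz sjkx
Hunk 5: at line 4 remove [rszl,ctlh] add [rzq,qmdu] -> 8 lines: kpi bjxdm yrt svf rzq qmdu sfpz sjkx
Hunk 6: at line 5 remove [qmdu,sfpz] add [ubx] -> 7 lines: kpi bjxdm yrt svf rzq ubx sjkx
Hunk 7: at line 2 remove [svf] add [vbj] -> 7 lines: kpi bjxdm yrt vbj rzq ubx sjkx
Final line count: 7

Answer: 7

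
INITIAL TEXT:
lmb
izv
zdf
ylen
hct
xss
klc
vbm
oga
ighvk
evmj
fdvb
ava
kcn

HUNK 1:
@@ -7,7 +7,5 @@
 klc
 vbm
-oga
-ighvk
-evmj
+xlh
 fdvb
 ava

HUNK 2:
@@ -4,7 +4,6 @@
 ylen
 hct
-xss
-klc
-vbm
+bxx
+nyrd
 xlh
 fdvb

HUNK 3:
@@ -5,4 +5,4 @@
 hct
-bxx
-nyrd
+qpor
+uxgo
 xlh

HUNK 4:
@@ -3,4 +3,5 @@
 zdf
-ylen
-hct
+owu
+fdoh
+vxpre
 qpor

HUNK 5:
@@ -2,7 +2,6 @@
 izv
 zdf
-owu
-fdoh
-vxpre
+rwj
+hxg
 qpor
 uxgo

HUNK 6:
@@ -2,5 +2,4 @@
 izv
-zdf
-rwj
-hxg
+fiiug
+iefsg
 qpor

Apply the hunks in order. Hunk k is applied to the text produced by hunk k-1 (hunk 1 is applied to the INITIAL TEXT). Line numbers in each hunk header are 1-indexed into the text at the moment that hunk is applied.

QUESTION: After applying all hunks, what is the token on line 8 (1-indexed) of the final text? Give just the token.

Hunk 1: at line 7 remove [oga,ighvk,evmj] add [xlh] -> 12 lines: lmb izv zdf ylen hct xss klc vbm xlh fdvb ava kcn
Hunk 2: at line 4 remove [xss,klc,vbm] add [bxx,nyrd] -> 11 lines: lmb izv zdf ylen hct bxx nyrd xlh fdvb ava kcn
Hunk 3: at line 5 remove [bxx,nyrd] add [qpor,uxgo] -> 11 lines: lmb izv zdf ylen hct qpor uxgo xlh fdvb ava kcn
Hunk 4: at line 3 remove [ylen,hct] add [owu,fdoh,vxpre] -> 12 lines: lmb izv zdf owu fdoh vxpre qpor uxgo xlh fdvb ava kcn
Hunk 5: at line 2 remove [owu,fdoh,vxpre] add [rwj,hxg] -> 11 lines: lmb izv zdf rwj hxg qpor uxgo xlh fdvb ava kcn
Hunk 6: at line 2 remove [zdf,rwj,hxg] add [fiiug,iefsg] -> 10 lines: lmb izv fiiug iefsg qpor uxgo xlh fdvb ava kcn
Final line 8: fdvb

Answer: fdvb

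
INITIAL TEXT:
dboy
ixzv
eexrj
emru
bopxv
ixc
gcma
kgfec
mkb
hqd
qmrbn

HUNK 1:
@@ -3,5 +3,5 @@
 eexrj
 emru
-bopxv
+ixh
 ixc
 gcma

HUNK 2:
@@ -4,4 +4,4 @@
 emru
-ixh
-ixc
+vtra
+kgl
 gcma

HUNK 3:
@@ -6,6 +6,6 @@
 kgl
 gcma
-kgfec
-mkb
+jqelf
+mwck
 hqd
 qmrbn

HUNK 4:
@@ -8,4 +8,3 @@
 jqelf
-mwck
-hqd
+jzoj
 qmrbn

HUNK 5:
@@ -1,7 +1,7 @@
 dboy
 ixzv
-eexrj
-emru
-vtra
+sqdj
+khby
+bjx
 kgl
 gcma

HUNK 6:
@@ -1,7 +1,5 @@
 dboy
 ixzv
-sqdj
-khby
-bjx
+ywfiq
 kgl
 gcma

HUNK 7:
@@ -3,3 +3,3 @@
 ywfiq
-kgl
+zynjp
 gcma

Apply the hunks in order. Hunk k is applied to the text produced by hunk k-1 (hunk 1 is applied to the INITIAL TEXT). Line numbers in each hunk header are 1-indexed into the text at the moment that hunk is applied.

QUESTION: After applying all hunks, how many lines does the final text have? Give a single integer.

Hunk 1: at line 3 remove [bopxv] add [ixh] -> 11 lines: dboy ixzv eexrj emru ixh ixc gcma kgfec mkb hqd qmrbn
Hunk 2: at line 4 remove [ixh,ixc] add [vtra,kgl] -> 11 lines: dboy ixzv eexrj emru vtra kgl gcma kgfec mkb hqd qmrbn
Hunk 3: at line 6 remove [kgfec,mkb] add [jqelf,mwck] -> 11 lines: dboy ixzv eexrj emru vtra kgl gcma jqelf mwck hqd qmrbn
Hunk 4: at line 8 remove [mwck,hqd] add [jzoj] -> 10 lines: dboy ixzv eexrj emru vtra kgl gcma jqelf jzoj qmrbn
Hunk 5: at line 1 remove [eexrj,emru,vtra] add [sqdj,khby,bjx] -> 10 lines: dboy ixzv sqdj khby bjx kgl gcma jqelf jzoj qmrbn
Hunk 6: at line 1 remove [sqdj,khby,bjx] add [ywfiq] -> 8 lines: dboy ixzv ywfiq kgl gcma jqelf jzoj qmrbn
Hunk 7: at line 3 remove [kgl] add [zynjp] -> 8 lines: dboy ixzv ywfiq zynjp gcma jqelf jzoj qmrbn
Final line count: 8

Answer: 8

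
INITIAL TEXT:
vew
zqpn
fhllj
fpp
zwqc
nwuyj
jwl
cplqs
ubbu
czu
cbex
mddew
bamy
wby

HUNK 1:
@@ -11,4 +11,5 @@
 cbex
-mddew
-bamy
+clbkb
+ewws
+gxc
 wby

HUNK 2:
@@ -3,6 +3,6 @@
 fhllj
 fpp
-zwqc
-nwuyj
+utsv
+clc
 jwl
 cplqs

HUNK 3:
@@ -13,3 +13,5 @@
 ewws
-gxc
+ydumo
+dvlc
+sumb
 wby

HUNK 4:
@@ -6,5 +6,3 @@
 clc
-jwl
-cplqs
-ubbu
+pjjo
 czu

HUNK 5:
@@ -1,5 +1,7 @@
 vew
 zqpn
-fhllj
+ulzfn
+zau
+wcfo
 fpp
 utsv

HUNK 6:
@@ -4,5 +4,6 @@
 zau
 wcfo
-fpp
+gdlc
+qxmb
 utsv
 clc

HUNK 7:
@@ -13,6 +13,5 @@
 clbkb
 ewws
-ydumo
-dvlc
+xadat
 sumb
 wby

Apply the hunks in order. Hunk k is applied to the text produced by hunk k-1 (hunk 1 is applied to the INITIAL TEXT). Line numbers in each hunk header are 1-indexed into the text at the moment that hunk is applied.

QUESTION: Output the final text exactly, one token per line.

Answer: vew
zqpn
ulzfn
zau
wcfo
gdlc
qxmb
utsv
clc
pjjo
czu
cbex
clbkb
ewws
xadat
sumb
wby

Derivation:
Hunk 1: at line 11 remove [mddew,bamy] add [clbkb,ewws,gxc] -> 15 lines: vew zqpn fhllj fpp zwqc nwuyj jwl cplqs ubbu czu cbex clbkb ewws gxc wby
Hunk 2: at line 3 remove [zwqc,nwuyj] add [utsv,clc] -> 15 lines: vew zqpn fhllj fpp utsv clc jwl cplqs ubbu czu cbex clbkb ewws gxc wby
Hunk 3: at line 13 remove [gxc] add [ydumo,dvlc,sumb] -> 17 lines: vew zqpn fhllj fpp utsv clc jwl cplqs ubbu czu cbex clbkb ewws ydumo dvlc sumb wby
Hunk 4: at line 6 remove [jwl,cplqs,ubbu] add [pjjo] -> 15 lines: vew zqpn fhllj fpp utsv clc pjjo czu cbex clbkb ewws ydumo dvlc sumb wby
Hunk 5: at line 1 remove [fhllj] add [ulzfn,zau,wcfo] -> 17 lines: vew zqpn ulzfn zau wcfo fpp utsv clc pjjo czu cbex clbkb ewws ydumo dvlc sumb wby
Hunk 6: at line 4 remove [fpp] add [gdlc,qxmb] -> 18 lines: vew zqpn ulzfn zau wcfo gdlc qxmb utsv clc pjjo czu cbex clbkb ewws ydumo dvlc sumb wby
Hunk 7: at line 13 remove [ydumo,dvlc] add [xadat] -> 17 lines: vew zqpn ulzfn zau wcfo gdlc qxmb utsv clc pjjo czu cbex clbkb ewws xadat sumb wby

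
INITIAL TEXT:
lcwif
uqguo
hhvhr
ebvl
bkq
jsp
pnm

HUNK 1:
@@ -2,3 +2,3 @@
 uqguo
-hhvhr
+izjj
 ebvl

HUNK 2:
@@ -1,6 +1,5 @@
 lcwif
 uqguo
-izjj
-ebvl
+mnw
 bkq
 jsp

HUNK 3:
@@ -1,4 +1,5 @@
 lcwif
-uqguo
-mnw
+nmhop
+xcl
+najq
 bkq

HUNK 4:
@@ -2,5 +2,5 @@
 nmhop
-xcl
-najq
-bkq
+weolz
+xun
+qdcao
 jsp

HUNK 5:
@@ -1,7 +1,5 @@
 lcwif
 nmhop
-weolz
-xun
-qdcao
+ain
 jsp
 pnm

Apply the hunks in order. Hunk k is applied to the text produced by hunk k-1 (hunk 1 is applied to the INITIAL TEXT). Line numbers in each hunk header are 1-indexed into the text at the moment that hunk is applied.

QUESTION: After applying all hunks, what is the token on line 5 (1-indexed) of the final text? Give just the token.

Hunk 1: at line 2 remove [hhvhr] add [izjj] -> 7 lines: lcwif uqguo izjj ebvl bkq jsp pnm
Hunk 2: at line 1 remove [izjj,ebvl] add [mnw] -> 6 lines: lcwif uqguo mnw bkq jsp pnm
Hunk 3: at line 1 remove [uqguo,mnw] add [nmhop,xcl,najq] -> 7 lines: lcwif nmhop xcl najq bkq jsp pnm
Hunk 4: at line 2 remove [xcl,najq,bkq] add [weolz,xun,qdcao] -> 7 lines: lcwif nmhop weolz xun qdcao jsp pnm
Hunk 5: at line 1 remove [weolz,xun,qdcao] add [ain] -> 5 lines: lcwif nmhop ain jsp pnm
Final line 5: pnm

Answer: pnm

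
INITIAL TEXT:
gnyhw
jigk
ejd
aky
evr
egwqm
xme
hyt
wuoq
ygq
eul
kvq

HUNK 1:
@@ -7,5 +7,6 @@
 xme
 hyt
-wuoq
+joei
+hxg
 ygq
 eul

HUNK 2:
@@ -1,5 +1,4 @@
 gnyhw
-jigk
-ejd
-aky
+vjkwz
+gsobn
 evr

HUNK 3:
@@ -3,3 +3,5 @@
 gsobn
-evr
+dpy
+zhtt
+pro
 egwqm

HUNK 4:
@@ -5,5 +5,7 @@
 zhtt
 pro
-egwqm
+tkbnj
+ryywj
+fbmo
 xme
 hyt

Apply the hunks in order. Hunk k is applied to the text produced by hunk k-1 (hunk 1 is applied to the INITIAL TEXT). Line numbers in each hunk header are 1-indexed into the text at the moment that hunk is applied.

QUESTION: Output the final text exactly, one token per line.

Hunk 1: at line 7 remove [wuoq] add [joei,hxg] -> 13 lines: gnyhw jigk ejd aky evr egwqm xme hyt joei hxg ygq eul kvq
Hunk 2: at line 1 remove [jigk,ejd,aky] add [vjkwz,gsobn] -> 12 lines: gnyhw vjkwz gsobn evr egwqm xme hyt joei hxg ygq eul kvq
Hunk 3: at line 3 remove [evr] add [dpy,zhtt,pro] -> 14 lines: gnyhw vjkwz gsobn dpy zhtt pro egwqm xme hyt joei hxg ygq eul kvq
Hunk 4: at line 5 remove [egwqm] add [tkbnj,ryywj,fbmo] -> 16 lines: gnyhw vjkwz gsobn dpy zhtt pro tkbnj ryywj fbmo xme hyt joei hxg ygq eul kvq

Answer: gnyhw
vjkwz
gsobn
dpy
zhtt
pro
tkbnj
ryywj
fbmo
xme
hyt
joei
hxg
ygq
eul
kvq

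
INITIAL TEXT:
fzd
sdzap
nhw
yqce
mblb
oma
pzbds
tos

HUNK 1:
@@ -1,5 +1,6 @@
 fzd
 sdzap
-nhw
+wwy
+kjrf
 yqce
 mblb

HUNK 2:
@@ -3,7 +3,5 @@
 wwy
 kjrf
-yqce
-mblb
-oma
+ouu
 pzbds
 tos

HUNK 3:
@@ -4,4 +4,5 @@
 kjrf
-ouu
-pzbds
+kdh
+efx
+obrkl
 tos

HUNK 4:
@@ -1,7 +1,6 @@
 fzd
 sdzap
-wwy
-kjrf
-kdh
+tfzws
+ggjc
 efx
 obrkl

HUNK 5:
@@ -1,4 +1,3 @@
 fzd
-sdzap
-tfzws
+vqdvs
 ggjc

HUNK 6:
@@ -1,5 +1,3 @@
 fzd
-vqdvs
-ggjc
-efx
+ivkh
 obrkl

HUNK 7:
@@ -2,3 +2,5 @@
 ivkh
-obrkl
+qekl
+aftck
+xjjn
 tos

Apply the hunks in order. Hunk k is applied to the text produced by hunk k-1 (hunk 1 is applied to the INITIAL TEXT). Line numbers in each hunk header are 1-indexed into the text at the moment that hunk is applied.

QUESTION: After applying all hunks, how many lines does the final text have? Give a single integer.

Answer: 6

Derivation:
Hunk 1: at line 1 remove [nhw] add [wwy,kjrf] -> 9 lines: fzd sdzap wwy kjrf yqce mblb oma pzbds tos
Hunk 2: at line 3 remove [yqce,mblb,oma] add [ouu] -> 7 lines: fzd sdzap wwy kjrf ouu pzbds tos
Hunk 3: at line 4 remove [ouu,pzbds] add [kdh,efx,obrkl] -> 8 lines: fzd sdzap wwy kjrf kdh efx obrkl tos
Hunk 4: at line 1 remove [wwy,kjrf,kdh] add [tfzws,ggjc] -> 7 lines: fzd sdzap tfzws ggjc efx obrkl tos
Hunk 5: at line 1 remove [sdzap,tfzws] add [vqdvs] -> 6 lines: fzd vqdvs ggjc efx obrkl tos
Hunk 6: at line 1 remove [vqdvs,ggjc,efx] add [ivkh] -> 4 lines: fzd ivkh obrkl tos
Hunk 7: at line 2 remove [obrkl] add [qekl,aftck,xjjn] -> 6 lines: fzd ivkh qekl aftck xjjn tos
Final line count: 6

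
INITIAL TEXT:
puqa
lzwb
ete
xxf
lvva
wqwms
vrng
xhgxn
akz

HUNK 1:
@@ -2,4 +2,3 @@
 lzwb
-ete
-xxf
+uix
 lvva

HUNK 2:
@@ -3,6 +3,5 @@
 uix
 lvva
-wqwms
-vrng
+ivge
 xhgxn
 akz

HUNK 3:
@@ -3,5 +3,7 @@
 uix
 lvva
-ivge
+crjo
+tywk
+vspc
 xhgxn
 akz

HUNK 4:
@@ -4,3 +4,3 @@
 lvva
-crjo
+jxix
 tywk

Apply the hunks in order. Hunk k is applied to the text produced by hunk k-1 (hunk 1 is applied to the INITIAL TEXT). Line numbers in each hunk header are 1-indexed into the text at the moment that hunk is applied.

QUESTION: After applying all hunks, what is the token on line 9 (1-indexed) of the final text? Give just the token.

Hunk 1: at line 2 remove [ete,xxf] add [uix] -> 8 lines: puqa lzwb uix lvva wqwms vrng xhgxn akz
Hunk 2: at line 3 remove [wqwms,vrng] add [ivge] -> 7 lines: puqa lzwb uix lvva ivge xhgxn akz
Hunk 3: at line 3 remove [ivge] add [crjo,tywk,vspc] -> 9 lines: puqa lzwb uix lvva crjo tywk vspc xhgxn akz
Hunk 4: at line 4 remove [crjo] add [jxix] -> 9 lines: puqa lzwb uix lvva jxix tywk vspc xhgxn akz
Final line 9: akz

Answer: akz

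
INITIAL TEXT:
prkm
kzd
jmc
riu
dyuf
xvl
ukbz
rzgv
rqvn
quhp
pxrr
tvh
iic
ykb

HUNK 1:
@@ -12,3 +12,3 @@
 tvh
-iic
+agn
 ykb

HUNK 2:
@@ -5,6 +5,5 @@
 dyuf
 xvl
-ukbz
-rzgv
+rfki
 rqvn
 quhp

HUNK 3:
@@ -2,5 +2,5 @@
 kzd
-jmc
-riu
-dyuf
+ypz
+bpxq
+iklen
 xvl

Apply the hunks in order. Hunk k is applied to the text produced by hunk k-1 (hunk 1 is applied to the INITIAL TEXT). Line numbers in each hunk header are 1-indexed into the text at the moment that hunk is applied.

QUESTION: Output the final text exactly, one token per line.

Hunk 1: at line 12 remove [iic] add [agn] -> 14 lines: prkm kzd jmc riu dyuf xvl ukbz rzgv rqvn quhp pxrr tvh agn ykb
Hunk 2: at line 5 remove [ukbz,rzgv] add [rfki] -> 13 lines: prkm kzd jmc riu dyuf xvl rfki rqvn quhp pxrr tvh agn ykb
Hunk 3: at line 2 remove [jmc,riu,dyuf] add [ypz,bpxq,iklen] -> 13 lines: prkm kzd ypz bpxq iklen xvl rfki rqvn quhp pxrr tvh agn ykb

Answer: prkm
kzd
ypz
bpxq
iklen
xvl
rfki
rqvn
quhp
pxrr
tvh
agn
ykb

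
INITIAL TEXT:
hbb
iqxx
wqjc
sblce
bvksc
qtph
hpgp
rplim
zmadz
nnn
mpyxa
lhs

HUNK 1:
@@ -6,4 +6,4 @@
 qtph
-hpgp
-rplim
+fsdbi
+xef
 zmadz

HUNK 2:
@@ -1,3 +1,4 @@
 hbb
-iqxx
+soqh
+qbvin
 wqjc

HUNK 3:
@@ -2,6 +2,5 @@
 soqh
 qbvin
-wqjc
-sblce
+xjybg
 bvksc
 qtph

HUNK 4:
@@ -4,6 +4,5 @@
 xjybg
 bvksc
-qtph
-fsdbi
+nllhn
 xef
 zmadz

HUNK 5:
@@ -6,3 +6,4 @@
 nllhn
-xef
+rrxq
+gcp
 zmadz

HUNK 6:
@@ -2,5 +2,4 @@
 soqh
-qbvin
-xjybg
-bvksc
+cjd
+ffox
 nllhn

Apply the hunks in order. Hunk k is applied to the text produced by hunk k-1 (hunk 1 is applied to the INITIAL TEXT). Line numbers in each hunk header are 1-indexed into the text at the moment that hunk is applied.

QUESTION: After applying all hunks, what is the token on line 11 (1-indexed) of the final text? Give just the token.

Hunk 1: at line 6 remove [hpgp,rplim] add [fsdbi,xef] -> 12 lines: hbb iqxx wqjc sblce bvksc qtph fsdbi xef zmadz nnn mpyxa lhs
Hunk 2: at line 1 remove [iqxx] add [soqh,qbvin] -> 13 lines: hbb soqh qbvin wqjc sblce bvksc qtph fsdbi xef zmadz nnn mpyxa lhs
Hunk 3: at line 2 remove [wqjc,sblce] add [xjybg] -> 12 lines: hbb soqh qbvin xjybg bvksc qtph fsdbi xef zmadz nnn mpyxa lhs
Hunk 4: at line 4 remove [qtph,fsdbi] add [nllhn] -> 11 lines: hbb soqh qbvin xjybg bvksc nllhn xef zmadz nnn mpyxa lhs
Hunk 5: at line 6 remove [xef] add [rrxq,gcp] -> 12 lines: hbb soqh qbvin xjybg bvksc nllhn rrxq gcp zmadz nnn mpyxa lhs
Hunk 6: at line 2 remove [qbvin,xjybg,bvksc] add [cjd,ffox] -> 11 lines: hbb soqh cjd ffox nllhn rrxq gcp zmadz nnn mpyxa lhs
Final line 11: lhs

Answer: lhs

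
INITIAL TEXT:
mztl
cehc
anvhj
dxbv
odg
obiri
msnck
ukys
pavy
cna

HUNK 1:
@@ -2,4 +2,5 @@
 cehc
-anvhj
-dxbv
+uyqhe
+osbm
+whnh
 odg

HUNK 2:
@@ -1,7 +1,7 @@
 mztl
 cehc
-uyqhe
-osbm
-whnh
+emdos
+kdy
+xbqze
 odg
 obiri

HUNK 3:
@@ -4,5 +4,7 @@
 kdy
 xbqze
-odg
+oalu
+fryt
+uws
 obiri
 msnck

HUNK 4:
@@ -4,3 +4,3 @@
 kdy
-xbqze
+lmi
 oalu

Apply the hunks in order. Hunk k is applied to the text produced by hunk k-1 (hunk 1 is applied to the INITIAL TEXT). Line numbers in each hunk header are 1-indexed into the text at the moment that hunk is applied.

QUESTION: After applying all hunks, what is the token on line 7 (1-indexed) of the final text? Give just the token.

Answer: fryt

Derivation:
Hunk 1: at line 2 remove [anvhj,dxbv] add [uyqhe,osbm,whnh] -> 11 lines: mztl cehc uyqhe osbm whnh odg obiri msnck ukys pavy cna
Hunk 2: at line 1 remove [uyqhe,osbm,whnh] add [emdos,kdy,xbqze] -> 11 lines: mztl cehc emdos kdy xbqze odg obiri msnck ukys pavy cna
Hunk 3: at line 4 remove [odg] add [oalu,fryt,uws] -> 13 lines: mztl cehc emdos kdy xbqze oalu fryt uws obiri msnck ukys pavy cna
Hunk 4: at line 4 remove [xbqze] add [lmi] -> 13 lines: mztl cehc emdos kdy lmi oalu fryt uws obiri msnck ukys pavy cna
Final line 7: fryt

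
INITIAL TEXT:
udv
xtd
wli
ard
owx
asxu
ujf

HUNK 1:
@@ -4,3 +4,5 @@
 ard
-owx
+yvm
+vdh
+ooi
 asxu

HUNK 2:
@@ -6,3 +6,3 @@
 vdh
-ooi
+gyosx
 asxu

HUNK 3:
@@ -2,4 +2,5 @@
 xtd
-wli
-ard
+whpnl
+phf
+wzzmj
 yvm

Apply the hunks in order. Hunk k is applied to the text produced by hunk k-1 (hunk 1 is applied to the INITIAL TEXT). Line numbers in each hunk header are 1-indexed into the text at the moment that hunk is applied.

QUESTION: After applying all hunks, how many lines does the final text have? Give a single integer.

Answer: 10

Derivation:
Hunk 1: at line 4 remove [owx] add [yvm,vdh,ooi] -> 9 lines: udv xtd wli ard yvm vdh ooi asxu ujf
Hunk 2: at line 6 remove [ooi] add [gyosx] -> 9 lines: udv xtd wli ard yvm vdh gyosx asxu ujf
Hunk 3: at line 2 remove [wli,ard] add [whpnl,phf,wzzmj] -> 10 lines: udv xtd whpnl phf wzzmj yvm vdh gyosx asxu ujf
Final line count: 10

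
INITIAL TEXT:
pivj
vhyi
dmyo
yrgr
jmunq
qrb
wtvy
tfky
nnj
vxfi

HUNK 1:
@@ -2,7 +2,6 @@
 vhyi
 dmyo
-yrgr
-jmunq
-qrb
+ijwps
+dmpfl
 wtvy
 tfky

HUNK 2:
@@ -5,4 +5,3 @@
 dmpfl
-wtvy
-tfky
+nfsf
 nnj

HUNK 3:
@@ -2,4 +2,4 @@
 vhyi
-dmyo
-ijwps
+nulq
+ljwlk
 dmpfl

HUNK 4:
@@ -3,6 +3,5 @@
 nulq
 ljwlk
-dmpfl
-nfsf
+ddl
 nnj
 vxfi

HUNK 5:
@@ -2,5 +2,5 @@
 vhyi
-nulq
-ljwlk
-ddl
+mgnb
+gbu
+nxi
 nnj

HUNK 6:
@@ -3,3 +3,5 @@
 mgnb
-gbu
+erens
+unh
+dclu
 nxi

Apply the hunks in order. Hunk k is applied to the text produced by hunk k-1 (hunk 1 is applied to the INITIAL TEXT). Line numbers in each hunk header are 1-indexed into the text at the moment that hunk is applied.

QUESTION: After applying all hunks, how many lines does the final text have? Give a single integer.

Answer: 9

Derivation:
Hunk 1: at line 2 remove [yrgr,jmunq,qrb] add [ijwps,dmpfl] -> 9 lines: pivj vhyi dmyo ijwps dmpfl wtvy tfky nnj vxfi
Hunk 2: at line 5 remove [wtvy,tfky] add [nfsf] -> 8 lines: pivj vhyi dmyo ijwps dmpfl nfsf nnj vxfi
Hunk 3: at line 2 remove [dmyo,ijwps] add [nulq,ljwlk] -> 8 lines: pivj vhyi nulq ljwlk dmpfl nfsf nnj vxfi
Hunk 4: at line 3 remove [dmpfl,nfsf] add [ddl] -> 7 lines: pivj vhyi nulq ljwlk ddl nnj vxfi
Hunk 5: at line 2 remove [nulq,ljwlk,ddl] add [mgnb,gbu,nxi] -> 7 lines: pivj vhyi mgnb gbu nxi nnj vxfi
Hunk 6: at line 3 remove [gbu] add [erens,unh,dclu] -> 9 lines: pivj vhyi mgnb erens unh dclu nxi nnj vxfi
Final line count: 9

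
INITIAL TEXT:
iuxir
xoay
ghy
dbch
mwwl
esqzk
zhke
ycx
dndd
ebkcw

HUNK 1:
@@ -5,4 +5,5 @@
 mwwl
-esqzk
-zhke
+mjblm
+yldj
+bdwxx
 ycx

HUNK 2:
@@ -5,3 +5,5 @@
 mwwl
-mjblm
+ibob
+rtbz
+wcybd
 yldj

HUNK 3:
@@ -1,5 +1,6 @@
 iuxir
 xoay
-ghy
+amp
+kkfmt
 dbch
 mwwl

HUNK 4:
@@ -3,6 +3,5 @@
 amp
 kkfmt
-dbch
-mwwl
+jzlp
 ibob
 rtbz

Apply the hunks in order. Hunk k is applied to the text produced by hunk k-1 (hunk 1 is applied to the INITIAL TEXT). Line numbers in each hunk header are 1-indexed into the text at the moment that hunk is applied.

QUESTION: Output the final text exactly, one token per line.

Hunk 1: at line 5 remove [esqzk,zhke] add [mjblm,yldj,bdwxx] -> 11 lines: iuxir xoay ghy dbch mwwl mjblm yldj bdwxx ycx dndd ebkcw
Hunk 2: at line 5 remove [mjblm] add [ibob,rtbz,wcybd] -> 13 lines: iuxir xoay ghy dbch mwwl ibob rtbz wcybd yldj bdwxx ycx dndd ebkcw
Hunk 3: at line 1 remove [ghy] add [amp,kkfmt] -> 14 lines: iuxir xoay amp kkfmt dbch mwwl ibob rtbz wcybd yldj bdwxx ycx dndd ebkcw
Hunk 4: at line 3 remove [dbch,mwwl] add [jzlp] -> 13 lines: iuxir xoay amp kkfmt jzlp ibob rtbz wcybd yldj bdwxx ycx dndd ebkcw

Answer: iuxir
xoay
amp
kkfmt
jzlp
ibob
rtbz
wcybd
yldj
bdwxx
ycx
dndd
ebkcw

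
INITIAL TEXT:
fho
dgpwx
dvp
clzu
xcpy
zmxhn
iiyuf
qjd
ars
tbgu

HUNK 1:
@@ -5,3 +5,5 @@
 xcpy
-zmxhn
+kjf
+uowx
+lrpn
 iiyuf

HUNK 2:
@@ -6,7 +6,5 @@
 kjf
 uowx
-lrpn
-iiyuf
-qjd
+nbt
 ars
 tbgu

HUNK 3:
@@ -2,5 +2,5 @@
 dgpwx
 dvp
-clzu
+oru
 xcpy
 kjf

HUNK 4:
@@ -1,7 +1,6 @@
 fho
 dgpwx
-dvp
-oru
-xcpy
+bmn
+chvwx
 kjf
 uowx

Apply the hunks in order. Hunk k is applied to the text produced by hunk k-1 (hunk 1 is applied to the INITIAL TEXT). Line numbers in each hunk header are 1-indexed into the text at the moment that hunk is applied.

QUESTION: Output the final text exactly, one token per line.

Hunk 1: at line 5 remove [zmxhn] add [kjf,uowx,lrpn] -> 12 lines: fho dgpwx dvp clzu xcpy kjf uowx lrpn iiyuf qjd ars tbgu
Hunk 2: at line 6 remove [lrpn,iiyuf,qjd] add [nbt] -> 10 lines: fho dgpwx dvp clzu xcpy kjf uowx nbt ars tbgu
Hunk 3: at line 2 remove [clzu] add [oru] -> 10 lines: fho dgpwx dvp oru xcpy kjf uowx nbt ars tbgu
Hunk 4: at line 1 remove [dvp,oru,xcpy] add [bmn,chvwx] -> 9 lines: fho dgpwx bmn chvwx kjf uowx nbt ars tbgu

Answer: fho
dgpwx
bmn
chvwx
kjf
uowx
nbt
ars
tbgu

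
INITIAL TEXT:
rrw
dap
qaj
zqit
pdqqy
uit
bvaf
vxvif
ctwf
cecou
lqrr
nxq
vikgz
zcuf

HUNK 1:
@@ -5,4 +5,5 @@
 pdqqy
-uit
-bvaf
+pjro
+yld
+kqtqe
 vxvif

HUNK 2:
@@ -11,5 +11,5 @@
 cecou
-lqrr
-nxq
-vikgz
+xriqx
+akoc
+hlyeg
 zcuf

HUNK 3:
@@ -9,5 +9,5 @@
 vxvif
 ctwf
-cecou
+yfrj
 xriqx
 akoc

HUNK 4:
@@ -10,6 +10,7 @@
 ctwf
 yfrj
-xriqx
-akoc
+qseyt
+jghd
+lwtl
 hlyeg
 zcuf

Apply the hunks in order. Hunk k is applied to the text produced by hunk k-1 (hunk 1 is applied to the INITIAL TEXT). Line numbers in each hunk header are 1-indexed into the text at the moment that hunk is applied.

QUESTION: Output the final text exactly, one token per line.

Answer: rrw
dap
qaj
zqit
pdqqy
pjro
yld
kqtqe
vxvif
ctwf
yfrj
qseyt
jghd
lwtl
hlyeg
zcuf

Derivation:
Hunk 1: at line 5 remove [uit,bvaf] add [pjro,yld,kqtqe] -> 15 lines: rrw dap qaj zqit pdqqy pjro yld kqtqe vxvif ctwf cecou lqrr nxq vikgz zcuf
Hunk 2: at line 11 remove [lqrr,nxq,vikgz] add [xriqx,akoc,hlyeg] -> 15 lines: rrw dap qaj zqit pdqqy pjro yld kqtqe vxvif ctwf cecou xriqx akoc hlyeg zcuf
Hunk 3: at line 9 remove [cecou] add [yfrj] -> 15 lines: rrw dap qaj zqit pdqqy pjro yld kqtqe vxvif ctwf yfrj xriqx akoc hlyeg zcuf
Hunk 4: at line 10 remove [xriqx,akoc] add [qseyt,jghd,lwtl] -> 16 lines: rrw dap qaj zqit pdqqy pjro yld kqtqe vxvif ctwf yfrj qseyt jghd lwtl hlyeg zcuf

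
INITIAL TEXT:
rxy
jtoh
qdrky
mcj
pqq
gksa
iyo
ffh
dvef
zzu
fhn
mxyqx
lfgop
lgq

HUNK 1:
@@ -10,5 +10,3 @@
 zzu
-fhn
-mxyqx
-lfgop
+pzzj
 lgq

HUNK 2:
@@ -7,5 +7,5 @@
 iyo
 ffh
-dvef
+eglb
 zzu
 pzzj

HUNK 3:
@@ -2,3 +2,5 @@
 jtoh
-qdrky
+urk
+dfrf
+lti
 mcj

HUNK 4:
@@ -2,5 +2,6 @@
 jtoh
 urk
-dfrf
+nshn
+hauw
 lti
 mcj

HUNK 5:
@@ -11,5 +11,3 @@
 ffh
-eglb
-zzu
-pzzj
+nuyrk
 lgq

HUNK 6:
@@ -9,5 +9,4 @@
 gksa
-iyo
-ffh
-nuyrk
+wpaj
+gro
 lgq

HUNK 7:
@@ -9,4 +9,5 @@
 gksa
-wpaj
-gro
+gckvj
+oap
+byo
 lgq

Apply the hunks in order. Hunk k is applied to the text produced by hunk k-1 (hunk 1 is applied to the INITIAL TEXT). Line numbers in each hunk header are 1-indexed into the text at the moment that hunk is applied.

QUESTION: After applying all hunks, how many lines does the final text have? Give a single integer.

Hunk 1: at line 10 remove [fhn,mxyqx,lfgop] add [pzzj] -> 12 lines: rxy jtoh qdrky mcj pqq gksa iyo ffh dvef zzu pzzj lgq
Hunk 2: at line 7 remove [dvef] add [eglb] -> 12 lines: rxy jtoh qdrky mcj pqq gksa iyo ffh eglb zzu pzzj lgq
Hunk 3: at line 2 remove [qdrky] add [urk,dfrf,lti] -> 14 lines: rxy jtoh urk dfrf lti mcj pqq gksa iyo ffh eglb zzu pzzj lgq
Hunk 4: at line 2 remove [dfrf] add [nshn,hauw] -> 15 lines: rxy jtoh urk nshn hauw lti mcj pqq gksa iyo ffh eglb zzu pzzj lgq
Hunk 5: at line 11 remove [eglb,zzu,pzzj] add [nuyrk] -> 13 lines: rxy jtoh urk nshn hauw lti mcj pqq gksa iyo ffh nuyrk lgq
Hunk 6: at line 9 remove [iyo,ffh,nuyrk] add [wpaj,gro] -> 12 lines: rxy jtoh urk nshn hauw lti mcj pqq gksa wpaj gro lgq
Hunk 7: at line 9 remove [wpaj,gro] add [gckvj,oap,byo] -> 13 lines: rxy jtoh urk nshn hauw lti mcj pqq gksa gckvj oap byo lgq
Final line count: 13

Answer: 13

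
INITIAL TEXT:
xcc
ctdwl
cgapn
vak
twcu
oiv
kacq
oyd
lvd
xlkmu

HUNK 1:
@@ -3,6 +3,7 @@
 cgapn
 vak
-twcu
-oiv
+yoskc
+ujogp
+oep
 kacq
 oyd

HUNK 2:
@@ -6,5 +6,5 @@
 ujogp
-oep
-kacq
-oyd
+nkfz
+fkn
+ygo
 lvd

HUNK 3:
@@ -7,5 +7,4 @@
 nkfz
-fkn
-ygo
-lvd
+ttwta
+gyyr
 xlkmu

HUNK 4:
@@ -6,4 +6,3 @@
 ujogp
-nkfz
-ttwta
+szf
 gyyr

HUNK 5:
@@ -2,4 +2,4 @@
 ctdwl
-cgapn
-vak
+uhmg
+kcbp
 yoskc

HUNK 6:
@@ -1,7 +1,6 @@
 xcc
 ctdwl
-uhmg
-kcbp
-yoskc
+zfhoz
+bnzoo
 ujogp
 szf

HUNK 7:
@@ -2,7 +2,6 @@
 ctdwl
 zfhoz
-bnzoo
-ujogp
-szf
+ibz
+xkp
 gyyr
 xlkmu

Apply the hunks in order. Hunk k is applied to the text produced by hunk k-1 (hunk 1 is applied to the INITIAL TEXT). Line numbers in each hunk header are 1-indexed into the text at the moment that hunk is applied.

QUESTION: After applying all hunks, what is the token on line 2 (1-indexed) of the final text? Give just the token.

Answer: ctdwl

Derivation:
Hunk 1: at line 3 remove [twcu,oiv] add [yoskc,ujogp,oep] -> 11 lines: xcc ctdwl cgapn vak yoskc ujogp oep kacq oyd lvd xlkmu
Hunk 2: at line 6 remove [oep,kacq,oyd] add [nkfz,fkn,ygo] -> 11 lines: xcc ctdwl cgapn vak yoskc ujogp nkfz fkn ygo lvd xlkmu
Hunk 3: at line 7 remove [fkn,ygo,lvd] add [ttwta,gyyr] -> 10 lines: xcc ctdwl cgapn vak yoskc ujogp nkfz ttwta gyyr xlkmu
Hunk 4: at line 6 remove [nkfz,ttwta] add [szf] -> 9 lines: xcc ctdwl cgapn vak yoskc ujogp szf gyyr xlkmu
Hunk 5: at line 2 remove [cgapn,vak] add [uhmg,kcbp] -> 9 lines: xcc ctdwl uhmg kcbp yoskc ujogp szf gyyr xlkmu
Hunk 6: at line 1 remove [uhmg,kcbp,yoskc] add [zfhoz,bnzoo] -> 8 lines: xcc ctdwl zfhoz bnzoo ujogp szf gyyr xlkmu
Hunk 7: at line 2 remove [bnzoo,ujogp,szf] add [ibz,xkp] -> 7 lines: xcc ctdwl zfhoz ibz xkp gyyr xlkmu
Final line 2: ctdwl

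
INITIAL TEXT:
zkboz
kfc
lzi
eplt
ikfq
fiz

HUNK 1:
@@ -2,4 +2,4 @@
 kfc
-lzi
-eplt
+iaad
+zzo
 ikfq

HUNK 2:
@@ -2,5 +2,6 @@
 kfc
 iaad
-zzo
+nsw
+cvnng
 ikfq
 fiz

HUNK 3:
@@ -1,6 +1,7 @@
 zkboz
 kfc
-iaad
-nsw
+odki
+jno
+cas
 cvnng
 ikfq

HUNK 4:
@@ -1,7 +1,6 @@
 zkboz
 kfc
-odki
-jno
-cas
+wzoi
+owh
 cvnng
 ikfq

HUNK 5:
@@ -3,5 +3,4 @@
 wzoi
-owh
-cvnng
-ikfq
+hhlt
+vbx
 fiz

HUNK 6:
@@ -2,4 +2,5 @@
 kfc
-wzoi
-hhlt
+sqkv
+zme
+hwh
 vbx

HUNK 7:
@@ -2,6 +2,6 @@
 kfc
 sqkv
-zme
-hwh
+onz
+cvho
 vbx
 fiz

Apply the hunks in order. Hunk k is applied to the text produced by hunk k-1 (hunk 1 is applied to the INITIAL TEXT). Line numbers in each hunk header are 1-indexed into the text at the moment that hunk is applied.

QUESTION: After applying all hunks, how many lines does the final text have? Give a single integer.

Answer: 7

Derivation:
Hunk 1: at line 2 remove [lzi,eplt] add [iaad,zzo] -> 6 lines: zkboz kfc iaad zzo ikfq fiz
Hunk 2: at line 2 remove [zzo] add [nsw,cvnng] -> 7 lines: zkboz kfc iaad nsw cvnng ikfq fiz
Hunk 3: at line 1 remove [iaad,nsw] add [odki,jno,cas] -> 8 lines: zkboz kfc odki jno cas cvnng ikfq fiz
Hunk 4: at line 1 remove [odki,jno,cas] add [wzoi,owh] -> 7 lines: zkboz kfc wzoi owh cvnng ikfq fiz
Hunk 5: at line 3 remove [owh,cvnng,ikfq] add [hhlt,vbx] -> 6 lines: zkboz kfc wzoi hhlt vbx fiz
Hunk 6: at line 2 remove [wzoi,hhlt] add [sqkv,zme,hwh] -> 7 lines: zkboz kfc sqkv zme hwh vbx fiz
Hunk 7: at line 2 remove [zme,hwh] add [onz,cvho] -> 7 lines: zkboz kfc sqkv onz cvho vbx fiz
Final line count: 7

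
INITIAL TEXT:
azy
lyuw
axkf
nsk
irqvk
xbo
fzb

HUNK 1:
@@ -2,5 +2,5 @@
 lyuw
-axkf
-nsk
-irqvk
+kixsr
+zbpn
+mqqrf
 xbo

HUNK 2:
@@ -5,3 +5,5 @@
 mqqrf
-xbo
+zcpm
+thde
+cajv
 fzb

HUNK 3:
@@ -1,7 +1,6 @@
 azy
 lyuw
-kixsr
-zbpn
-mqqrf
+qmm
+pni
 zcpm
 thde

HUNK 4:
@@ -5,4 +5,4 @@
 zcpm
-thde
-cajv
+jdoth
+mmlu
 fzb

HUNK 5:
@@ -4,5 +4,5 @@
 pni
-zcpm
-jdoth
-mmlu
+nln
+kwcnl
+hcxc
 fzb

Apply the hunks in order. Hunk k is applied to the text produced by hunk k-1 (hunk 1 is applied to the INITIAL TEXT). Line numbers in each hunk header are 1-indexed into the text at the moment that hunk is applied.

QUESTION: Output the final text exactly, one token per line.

Answer: azy
lyuw
qmm
pni
nln
kwcnl
hcxc
fzb

Derivation:
Hunk 1: at line 2 remove [axkf,nsk,irqvk] add [kixsr,zbpn,mqqrf] -> 7 lines: azy lyuw kixsr zbpn mqqrf xbo fzb
Hunk 2: at line 5 remove [xbo] add [zcpm,thde,cajv] -> 9 lines: azy lyuw kixsr zbpn mqqrf zcpm thde cajv fzb
Hunk 3: at line 1 remove [kixsr,zbpn,mqqrf] add [qmm,pni] -> 8 lines: azy lyuw qmm pni zcpm thde cajv fzb
Hunk 4: at line 5 remove [thde,cajv] add [jdoth,mmlu] -> 8 lines: azy lyuw qmm pni zcpm jdoth mmlu fzb
Hunk 5: at line 4 remove [zcpm,jdoth,mmlu] add [nln,kwcnl,hcxc] -> 8 lines: azy lyuw qmm pni nln kwcnl hcxc fzb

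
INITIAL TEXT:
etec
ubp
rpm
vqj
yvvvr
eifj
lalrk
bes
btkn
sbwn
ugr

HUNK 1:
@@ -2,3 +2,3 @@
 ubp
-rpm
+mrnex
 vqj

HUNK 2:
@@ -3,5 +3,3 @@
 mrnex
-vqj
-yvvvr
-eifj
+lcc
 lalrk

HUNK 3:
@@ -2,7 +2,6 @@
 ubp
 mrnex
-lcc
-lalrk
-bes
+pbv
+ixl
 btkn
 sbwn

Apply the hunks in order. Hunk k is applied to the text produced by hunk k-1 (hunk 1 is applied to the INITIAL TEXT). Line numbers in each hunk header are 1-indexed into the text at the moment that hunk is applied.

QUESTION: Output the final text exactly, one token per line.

Hunk 1: at line 2 remove [rpm] add [mrnex] -> 11 lines: etec ubp mrnex vqj yvvvr eifj lalrk bes btkn sbwn ugr
Hunk 2: at line 3 remove [vqj,yvvvr,eifj] add [lcc] -> 9 lines: etec ubp mrnex lcc lalrk bes btkn sbwn ugr
Hunk 3: at line 2 remove [lcc,lalrk,bes] add [pbv,ixl] -> 8 lines: etec ubp mrnex pbv ixl btkn sbwn ugr

Answer: etec
ubp
mrnex
pbv
ixl
btkn
sbwn
ugr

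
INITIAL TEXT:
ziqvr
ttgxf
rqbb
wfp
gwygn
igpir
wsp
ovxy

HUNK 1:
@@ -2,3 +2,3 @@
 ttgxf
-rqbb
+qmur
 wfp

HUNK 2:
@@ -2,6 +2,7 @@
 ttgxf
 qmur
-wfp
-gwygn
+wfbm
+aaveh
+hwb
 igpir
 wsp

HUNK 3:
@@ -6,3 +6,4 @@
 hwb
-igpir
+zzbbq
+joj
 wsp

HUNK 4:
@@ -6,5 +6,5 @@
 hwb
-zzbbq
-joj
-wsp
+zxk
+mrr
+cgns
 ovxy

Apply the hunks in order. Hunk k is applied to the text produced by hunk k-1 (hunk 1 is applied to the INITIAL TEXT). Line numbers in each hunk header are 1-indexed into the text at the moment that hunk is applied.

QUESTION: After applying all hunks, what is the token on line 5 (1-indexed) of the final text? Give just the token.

Answer: aaveh

Derivation:
Hunk 1: at line 2 remove [rqbb] add [qmur] -> 8 lines: ziqvr ttgxf qmur wfp gwygn igpir wsp ovxy
Hunk 2: at line 2 remove [wfp,gwygn] add [wfbm,aaveh,hwb] -> 9 lines: ziqvr ttgxf qmur wfbm aaveh hwb igpir wsp ovxy
Hunk 3: at line 6 remove [igpir] add [zzbbq,joj] -> 10 lines: ziqvr ttgxf qmur wfbm aaveh hwb zzbbq joj wsp ovxy
Hunk 4: at line 6 remove [zzbbq,joj,wsp] add [zxk,mrr,cgns] -> 10 lines: ziqvr ttgxf qmur wfbm aaveh hwb zxk mrr cgns ovxy
Final line 5: aaveh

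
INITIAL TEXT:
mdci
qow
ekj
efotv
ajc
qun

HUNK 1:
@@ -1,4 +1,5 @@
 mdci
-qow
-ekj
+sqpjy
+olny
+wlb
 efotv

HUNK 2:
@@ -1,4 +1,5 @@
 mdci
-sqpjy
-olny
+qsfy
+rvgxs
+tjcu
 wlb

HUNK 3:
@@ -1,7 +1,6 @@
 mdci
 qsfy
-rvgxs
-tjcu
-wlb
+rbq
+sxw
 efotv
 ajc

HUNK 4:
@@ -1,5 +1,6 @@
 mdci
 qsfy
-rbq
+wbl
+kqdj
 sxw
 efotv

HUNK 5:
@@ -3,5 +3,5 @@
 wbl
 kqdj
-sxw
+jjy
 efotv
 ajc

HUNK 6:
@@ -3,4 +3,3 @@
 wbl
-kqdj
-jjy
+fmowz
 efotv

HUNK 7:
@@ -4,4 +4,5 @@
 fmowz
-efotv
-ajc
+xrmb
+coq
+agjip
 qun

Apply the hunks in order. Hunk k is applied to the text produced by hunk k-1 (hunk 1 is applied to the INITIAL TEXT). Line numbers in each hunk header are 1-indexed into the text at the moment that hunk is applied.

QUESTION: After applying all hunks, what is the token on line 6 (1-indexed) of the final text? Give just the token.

Answer: coq

Derivation:
Hunk 1: at line 1 remove [qow,ekj] add [sqpjy,olny,wlb] -> 7 lines: mdci sqpjy olny wlb efotv ajc qun
Hunk 2: at line 1 remove [sqpjy,olny] add [qsfy,rvgxs,tjcu] -> 8 lines: mdci qsfy rvgxs tjcu wlb efotv ajc qun
Hunk 3: at line 1 remove [rvgxs,tjcu,wlb] add [rbq,sxw] -> 7 lines: mdci qsfy rbq sxw efotv ajc qun
Hunk 4: at line 1 remove [rbq] add [wbl,kqdj] -> 8 lines: mdci qsfy wbl kqdj sxw efotv ajc qun
Hunk 5: at line 3 remove [sxw] add [jjy] -> 8 lines: mdci qsfy wbl kqdj jjy efotv ajc qun
Hunk 6: at line 3 remove [kqdj,jjy] add [fmowz] -> 7 lines: mdci qsfy wbl fmowz efotv ajc qun
Hunk 7: at line 4 remove [efotv,ajc] add [xrmb,coq,agjip] -> 8 lines: mdci qsfy wbl fmowz xrmb coq agjip qun
Final line 6: coq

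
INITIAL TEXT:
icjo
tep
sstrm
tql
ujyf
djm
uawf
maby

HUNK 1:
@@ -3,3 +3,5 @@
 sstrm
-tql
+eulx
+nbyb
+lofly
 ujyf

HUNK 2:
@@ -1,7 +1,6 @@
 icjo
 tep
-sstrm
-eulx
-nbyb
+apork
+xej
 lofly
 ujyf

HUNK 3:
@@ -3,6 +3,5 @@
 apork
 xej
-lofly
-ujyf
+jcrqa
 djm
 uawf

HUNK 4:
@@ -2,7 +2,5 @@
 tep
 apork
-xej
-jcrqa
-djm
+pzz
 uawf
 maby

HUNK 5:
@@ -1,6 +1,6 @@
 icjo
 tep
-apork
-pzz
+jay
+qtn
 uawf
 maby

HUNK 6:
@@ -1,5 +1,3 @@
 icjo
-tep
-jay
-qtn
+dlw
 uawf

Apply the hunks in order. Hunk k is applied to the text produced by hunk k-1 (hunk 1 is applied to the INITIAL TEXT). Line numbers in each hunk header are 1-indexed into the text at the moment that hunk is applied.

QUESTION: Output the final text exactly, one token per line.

Hunk 1: at line 3 remove [tql] add [eulx,nbyb,lofly] -> 10 lines: icjo tep sstrm eulx nbyb lofly ujyf djm uawf maby
Hunk 2: at line 1 remove [sstrm,eulx,nbyb] add [apork,xej] -> 9 lines: icjo tep apork xej lofly ujyf djm uawf maby
Hunk 3: at line 3 remove [lofly,ujyf] add [jcrqa] -> 8 lines: icjo tep apork xej jcrqa djm uawf maby
Hunk 4: at line 2 remove [xej,jcrqa,djm] add [pzz] -> 6 lines: icjo tep apork pzz uawf maby
Hunk 5: at line 1 remove [apork,pzz] add [jay,qtn] -> 6 lines: icjo tep jay qtn uawf maby
Hunk 6: at line 1 remove [tep,jay,qtn] add [dlw] -> 4 lines: icjo dlw uawf maby

Answer: icjo
dlw
uawf
maby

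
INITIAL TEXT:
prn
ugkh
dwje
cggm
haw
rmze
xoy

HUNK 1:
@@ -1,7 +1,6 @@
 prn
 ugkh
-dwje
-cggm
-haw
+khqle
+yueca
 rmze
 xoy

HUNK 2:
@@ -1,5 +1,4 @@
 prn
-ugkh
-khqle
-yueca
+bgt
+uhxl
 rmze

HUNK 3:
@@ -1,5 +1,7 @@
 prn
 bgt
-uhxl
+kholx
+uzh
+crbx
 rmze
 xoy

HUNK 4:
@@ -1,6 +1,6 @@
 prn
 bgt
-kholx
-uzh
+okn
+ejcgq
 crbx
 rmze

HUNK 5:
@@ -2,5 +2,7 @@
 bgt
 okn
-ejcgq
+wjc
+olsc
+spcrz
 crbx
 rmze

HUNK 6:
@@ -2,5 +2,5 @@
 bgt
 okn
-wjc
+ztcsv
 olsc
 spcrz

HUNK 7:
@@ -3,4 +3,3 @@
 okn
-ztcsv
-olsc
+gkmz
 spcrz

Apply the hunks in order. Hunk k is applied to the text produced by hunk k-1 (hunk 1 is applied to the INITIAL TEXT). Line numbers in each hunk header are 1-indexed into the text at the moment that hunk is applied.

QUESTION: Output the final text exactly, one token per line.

Answer: prn
bgt
okn
gkmz
spcrz
crbx
rmze
xoy

Derivation:
Hunk 1: at line 1 remove [dwje,cggm,haw] add [khqle,yueca] -> 6 lines: prn ugkh khqle yueca rmze xoy
Hunk 2: at line 1 remove [ugkh,khqle,yueca] add [bgt,uhxl] -> 5 lines: prn bgt uhxl rmze xoy
Hunk 3: at line 1 remove [uhxl] add [kholx,uzh,crbx] -> 7 lines: prn bgt kholx uzh crbx rmze xoy
Hunk 4: at line 1 remove [kholx,uzh] add [okn,ejcgq] -> 7 lines: prn bgt okn ejcgq crbx rmze xoy
Hunk 5: at line 2 remove [ejcgq] add [wjc,olsc,spcrz] -> 9 lines: prn bgt okn wjc olsc spcrz crbx rmze xoy
Hunk 6: at line 2 remove [wjc] add [ztcsv] -> 9 lines: prn bgt okn ztcsv olsc spcrz crbx rmze xoy
Hunk 7: at line 3 remove [ztcsv,olsc] add [gkmz] -> 8 lines: prn bgt okn gkmz spcrz crbx rmze xoy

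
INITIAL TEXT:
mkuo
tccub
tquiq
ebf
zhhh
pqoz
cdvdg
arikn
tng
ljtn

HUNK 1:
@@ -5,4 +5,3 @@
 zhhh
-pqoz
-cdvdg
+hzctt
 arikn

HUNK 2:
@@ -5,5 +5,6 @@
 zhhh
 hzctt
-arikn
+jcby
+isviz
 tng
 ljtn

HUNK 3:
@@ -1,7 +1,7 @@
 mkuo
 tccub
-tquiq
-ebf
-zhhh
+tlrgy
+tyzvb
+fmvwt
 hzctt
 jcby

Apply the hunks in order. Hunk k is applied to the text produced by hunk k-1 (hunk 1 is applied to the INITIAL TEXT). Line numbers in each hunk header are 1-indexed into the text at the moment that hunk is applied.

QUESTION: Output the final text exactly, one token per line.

Answer: mkuo
tccub
tlrgy
tyzvb
fmvwt
hzctt
jcby
isviz
tng
ljtn

Derivation:
Hunk 1: at line 5 remove [pqoz,cdvdg] add [hzctt] -> 9 lines: mkuo tccub tquiq ebf zhhh hzctt arikn tng ljtn
Hunk 2: at line 5 remove [arikn] add [jcby,isviz] -> 10 lines: mkuo tccub tquiq ebf zhhh hzctt jcby isviz tng ljtn
Hunk 3: at line 1 remove [tquiq,ebf,zhhh] add [tlrgy,tyzvb,fmvwt] -> 10 lines: mkuo tccub tlrgy tyzvb fmvwt hzctt jcby isviz tng ljtn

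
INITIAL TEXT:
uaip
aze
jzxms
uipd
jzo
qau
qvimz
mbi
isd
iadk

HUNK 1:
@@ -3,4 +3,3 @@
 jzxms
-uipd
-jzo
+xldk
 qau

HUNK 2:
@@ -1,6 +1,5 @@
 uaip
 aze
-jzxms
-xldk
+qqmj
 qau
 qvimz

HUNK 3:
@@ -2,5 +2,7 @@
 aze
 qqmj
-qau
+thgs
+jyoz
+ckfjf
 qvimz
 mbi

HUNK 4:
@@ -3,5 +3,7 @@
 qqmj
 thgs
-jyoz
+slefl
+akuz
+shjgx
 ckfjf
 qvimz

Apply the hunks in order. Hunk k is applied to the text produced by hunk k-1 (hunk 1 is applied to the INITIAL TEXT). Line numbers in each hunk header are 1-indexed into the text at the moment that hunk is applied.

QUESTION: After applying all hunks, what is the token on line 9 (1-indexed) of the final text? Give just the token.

Answer: qvimz

Derivation:
Hunk 1: at line 3 remove [uipd,jzo] add [xldk] -> 9 lines: uaip aze jzxms xldk qau qvimz mbi isd iadk
Hunk 2: at line 1 remove [jzxms,xldk] add [qqmj] -> 8 lines: uaip aze qqmj qau qvimz mbi isd iadk
Hunk 3: at line 2 remove [qau] add [thgs,jyoz,ckfjf] -> 10 lines: uaip aze qqmj thgs jyoz ckfjf qvimz mbi isd iadk
Hunk 4: at line 3 remove [jyoz] add [slefl,akuz,shjgx] -> 12 lines: uaip aze qqmj thgs slefl akuz shjgx ckfjf qvimz mbi isd iadk
Final line 9: qvimz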